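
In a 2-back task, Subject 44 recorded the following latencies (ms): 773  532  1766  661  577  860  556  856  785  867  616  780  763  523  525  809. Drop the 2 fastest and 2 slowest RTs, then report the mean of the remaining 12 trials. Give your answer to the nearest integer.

714 ms

Sorted: 523, 525, 532, 556, 577, 616, 661, 763, 773, 780, 785, 809, 856, 860, 867, 1766
Drop lowest 2 (523, 525) and highest 2 (867, 1766)
Remaining (n=12): Σ = 8568, mean = 8568/12 = 714.000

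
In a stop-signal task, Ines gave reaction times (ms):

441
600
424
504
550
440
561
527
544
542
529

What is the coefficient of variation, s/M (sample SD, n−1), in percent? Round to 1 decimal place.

n = 11, Σ = 5662, M = 514.7273
Σ(x−M)² = 31978.182; s = √(31978.182/10) = 56.5493
CV = 56.5493 / 514.7273 = 0.10986 = 10.986%

11.0%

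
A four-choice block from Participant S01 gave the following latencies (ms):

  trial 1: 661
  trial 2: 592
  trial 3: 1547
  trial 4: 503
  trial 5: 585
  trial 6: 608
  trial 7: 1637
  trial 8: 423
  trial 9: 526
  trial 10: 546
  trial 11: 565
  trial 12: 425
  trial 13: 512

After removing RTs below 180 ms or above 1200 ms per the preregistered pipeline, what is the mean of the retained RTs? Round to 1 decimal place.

540.5 ms

Excluded: 1547, 1637
Retained (n=11): Σ = 5946
Mean = 5946/11 = 540.5455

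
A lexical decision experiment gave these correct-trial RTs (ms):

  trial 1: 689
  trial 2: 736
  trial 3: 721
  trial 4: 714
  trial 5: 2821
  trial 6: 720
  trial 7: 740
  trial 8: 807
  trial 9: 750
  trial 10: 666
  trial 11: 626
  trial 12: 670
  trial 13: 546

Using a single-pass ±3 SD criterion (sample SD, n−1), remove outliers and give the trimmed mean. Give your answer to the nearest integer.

n = 13, ΣRT = 11206, M = 862.000
Σ(x−M)² = 4206720.00; s = √(4206720.00/12) = 592.081
Cutoffs: 862.000 ± 3·592.081 → [-914.2, 2638.2]
Outside: 2821 → excluded.
Retained (n=12): Σ = 8385, mean = 8385/12 = 698.750

699 ms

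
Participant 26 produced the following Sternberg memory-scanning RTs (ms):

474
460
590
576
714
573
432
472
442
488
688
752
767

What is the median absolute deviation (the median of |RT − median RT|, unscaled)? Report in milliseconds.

Sorted: 432, 442, 460, 472, 474, 488, 573, 576, 590, 688, 714, 752, 767 → median = 573
|x − 573|: 99, 113, 17, 3, 141, 0, 141, 101, 131, 85, 115, 179, 194
Sorted deviations: 0, 3, 17, 85, 99, 101, 113, 115, 131, 141, 141, 179, 194 → MAD = 113

113 ms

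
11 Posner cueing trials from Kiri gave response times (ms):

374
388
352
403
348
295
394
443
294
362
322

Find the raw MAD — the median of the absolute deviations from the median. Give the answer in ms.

Sorted: 294, 295, 322, 348, 352, 362, 374, 388, 394, 403, 443 → median = 362
|x − 362|: 12, 26, 10, 41, 14, 67, 32, 81, 68, 0, 40
Sorted deviations: 0, 10, 12, 14, 26, 32, 40, 41, 67, 68, 81 → MAD = 32

32 ms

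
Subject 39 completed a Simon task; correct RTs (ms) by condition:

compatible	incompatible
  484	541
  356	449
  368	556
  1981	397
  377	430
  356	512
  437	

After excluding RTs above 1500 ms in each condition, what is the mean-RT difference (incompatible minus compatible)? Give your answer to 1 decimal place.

84.5 ms

compatible: exclude 1981
M(compatible) = 2378/6 = 396.333
M(incompatible) = 2885/6 = 480.833
Difference = 480.833 − 396.333 = 84.500 ms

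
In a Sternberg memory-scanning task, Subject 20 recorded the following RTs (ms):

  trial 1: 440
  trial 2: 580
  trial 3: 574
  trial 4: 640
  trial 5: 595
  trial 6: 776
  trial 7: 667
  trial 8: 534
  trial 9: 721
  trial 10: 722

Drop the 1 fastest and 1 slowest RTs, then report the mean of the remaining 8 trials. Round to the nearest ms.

629 ms

Sorted: 440, 534, 574, 580, 595, 640, 667, 721, 722, 776
Drop lowest 1 (440) and highest 1 (776)
Remaining (n=8): Σ = 5033, mean = 5033/8 = 629.125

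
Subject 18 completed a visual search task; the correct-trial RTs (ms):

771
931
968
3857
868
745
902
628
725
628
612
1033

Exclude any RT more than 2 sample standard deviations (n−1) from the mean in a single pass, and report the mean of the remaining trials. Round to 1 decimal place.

n = 12, ΣRT = 12668, M = 1055.667
Σ(x−M)² = 8779568.67; s = √(8779568.67/11) = 893.388
Cutoffs: 1055.667 ± 2·893.388 → [-731.1, 2842.4]
Outside: 3857 → excluded.
Retained (n=11): Σ = 8811, mean = 8811/11 = 801.000

801.0 ms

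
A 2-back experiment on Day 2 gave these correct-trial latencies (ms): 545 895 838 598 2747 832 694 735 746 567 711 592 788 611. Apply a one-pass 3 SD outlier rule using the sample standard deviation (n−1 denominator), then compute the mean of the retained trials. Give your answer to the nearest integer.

704 ms

n = 14, ΣRT = 11899, M = 849.929
Σ(x−M)² = 4032946.93; s = √(4032946.93/13) = 556.980
Cutoffs: 849.929 ± 3·556.980 → [-821.0, 2520.9]
Outside: 2747 → excluded.
Retained (n=13): Σ = 9152, mean = 9152/13 = 704.000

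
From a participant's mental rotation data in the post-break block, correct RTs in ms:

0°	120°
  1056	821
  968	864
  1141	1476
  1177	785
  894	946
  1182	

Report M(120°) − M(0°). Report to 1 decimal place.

M(0°) = 6418/6 = 1069.667
M(120°) = 4892/5 = 978.400
Difference = 978.400 − 1069.667 = -91.267 ms

-91.3 ms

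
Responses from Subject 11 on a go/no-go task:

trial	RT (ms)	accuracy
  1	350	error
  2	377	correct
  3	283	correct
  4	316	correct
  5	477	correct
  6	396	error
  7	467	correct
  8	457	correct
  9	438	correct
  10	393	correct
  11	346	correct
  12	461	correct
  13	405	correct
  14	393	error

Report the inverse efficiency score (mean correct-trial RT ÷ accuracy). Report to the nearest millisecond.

Correct trials (n=11): 377, 283, 316, 477, 467, 457, 438, 393, 346, 461, 405
Mean correct RT = 4420/11 = 401.8182 ms
Proportion correct = 11/14
IES = 401.8182 / (11/14) = 511.405 ms

511 ms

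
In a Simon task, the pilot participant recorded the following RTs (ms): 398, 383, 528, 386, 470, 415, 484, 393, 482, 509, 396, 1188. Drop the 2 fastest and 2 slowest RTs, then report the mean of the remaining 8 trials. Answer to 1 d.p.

Sorted: 383, 386, 393, 396, 398, 415, 470, 482, 484, 509, 528, 1188
Drop lowest 2 (383, 386) and highest 2 (528, 1188)
Remaining (n=8): Σ = 3547, mean = 3547/8 = 443.375

443.4 ms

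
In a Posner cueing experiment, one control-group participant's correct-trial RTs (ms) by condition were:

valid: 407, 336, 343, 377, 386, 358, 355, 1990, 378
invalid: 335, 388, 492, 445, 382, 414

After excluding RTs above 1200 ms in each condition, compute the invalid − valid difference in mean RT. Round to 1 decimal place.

valid: exclude 1990
M(valid) = 2940/8 = 367.500
M(invalid) = 2456/6 = 409.333
Difference = 409.333 − 367.500 = 41.833 ms

41.8 ms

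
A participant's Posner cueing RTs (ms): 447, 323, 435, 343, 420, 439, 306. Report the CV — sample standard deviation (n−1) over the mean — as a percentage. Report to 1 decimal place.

15.7%

n = 7, Σ = 2713, M = 387.5714
Σ(x−M)² = 22287.714; s = √(22287.714/6) = 60.9477
CV = 60.9477 / 387.5714 = 0.15726 = 15.726%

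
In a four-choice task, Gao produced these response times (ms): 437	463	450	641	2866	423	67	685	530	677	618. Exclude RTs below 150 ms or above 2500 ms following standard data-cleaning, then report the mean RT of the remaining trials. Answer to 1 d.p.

Excluded: 67, 2866
Retained (n=9): Σ = 4924
Mean = 4924/9 = 547.1111

547.1 ms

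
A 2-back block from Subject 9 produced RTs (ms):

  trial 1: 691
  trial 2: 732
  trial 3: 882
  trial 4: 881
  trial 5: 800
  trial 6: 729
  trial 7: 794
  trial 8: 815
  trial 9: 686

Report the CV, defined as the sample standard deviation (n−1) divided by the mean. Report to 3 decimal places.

0.095

n = 9, Σ = 7010, M = 778.8889
Σ(x−M)² = 44076.889; s = √(44076.889/8) = 74.2268
CV = 74.2268 / 778.8889 = 0.09530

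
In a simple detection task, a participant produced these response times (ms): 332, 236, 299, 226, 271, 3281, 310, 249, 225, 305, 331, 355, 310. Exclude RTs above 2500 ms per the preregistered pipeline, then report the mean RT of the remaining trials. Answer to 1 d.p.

287.4 ms

Excluded: 3281
Retained (n=12): Σ = 3449
Mean = 3449/12 = 287.4167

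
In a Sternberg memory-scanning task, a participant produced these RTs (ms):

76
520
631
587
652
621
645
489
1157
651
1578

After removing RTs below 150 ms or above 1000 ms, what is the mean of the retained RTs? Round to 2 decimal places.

Excluded: 76, 1157, 1578
Retained (n=8): Σ = 4796
Mean = 4796/8 = 599.5000

599.50 ms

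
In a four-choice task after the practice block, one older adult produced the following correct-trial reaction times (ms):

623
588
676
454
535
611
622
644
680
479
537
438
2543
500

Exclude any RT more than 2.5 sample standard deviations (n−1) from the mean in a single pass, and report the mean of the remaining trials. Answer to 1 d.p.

568.2 ms

n = 14, ΣRT = 9930, M = 709.286
Σ(x−M)² = 3703826.86; s = √(3703826.86/13) = 533.769
Cutoffs: 709.286 ± 2.5·533.769 → [-625.1, 2043.7]
Outside: 2543 → excluded.
Retained (n=13): Σ = 7387, mean = 7387/13 = 568.231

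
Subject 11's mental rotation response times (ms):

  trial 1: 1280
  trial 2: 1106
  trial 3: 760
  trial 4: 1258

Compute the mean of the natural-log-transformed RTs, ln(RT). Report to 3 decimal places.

6.983

ln(RT): 7.1546, 7.0085, 6.6333, 7.1373
Σ ln(RT) = 27.9337
Mean = 27.9337/4 = 6.98343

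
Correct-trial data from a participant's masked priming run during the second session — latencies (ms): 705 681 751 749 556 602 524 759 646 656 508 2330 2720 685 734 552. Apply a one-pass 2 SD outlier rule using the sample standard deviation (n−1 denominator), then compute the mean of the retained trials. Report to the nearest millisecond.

n = 16, ΣRT = 14158, M = 884.875
Σ(x−M)² = 6325625.75; s = √(6325625.75/15) = 649.391
Cutoffs: 884.875 ± 2·649.391 → [-413.9, 2183.7]
Outside: 2330, 2720 → excluded.
Retained (n=14): Σ = 9108, mean = 9108/14 = 650.571

651 ms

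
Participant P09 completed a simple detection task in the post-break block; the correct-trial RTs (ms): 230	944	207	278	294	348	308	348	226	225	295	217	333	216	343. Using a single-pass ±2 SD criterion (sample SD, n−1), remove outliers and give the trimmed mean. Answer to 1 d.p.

276.3 ms

n = 15, ΣRT = 4812, M = 320.800
Σ(x−M)² = 454996.40; s = √(454996.40/14) = 180.277
Cutoffs: 320.800 ± 2·180.277 → [-39.8, 681.4]
Outside: 944 → excluded.
Retained (n=14): Σ = 3868, mean = 3868/14 = 276.286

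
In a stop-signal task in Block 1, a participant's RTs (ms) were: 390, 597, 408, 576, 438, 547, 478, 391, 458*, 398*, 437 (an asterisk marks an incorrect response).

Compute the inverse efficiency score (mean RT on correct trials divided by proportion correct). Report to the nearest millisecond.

Correct trials (n=9): 390, 597, 408, 576, 438, 547, 478, 391, 437
Mean correct RT = 4262/9 = 473.5556 ms
Proportion correct = 9/11
IES = 473.5556 / (9/11) = 578.790 ms

579 ms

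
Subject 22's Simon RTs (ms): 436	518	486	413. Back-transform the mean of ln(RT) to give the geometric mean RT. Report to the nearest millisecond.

ln(RT): 6.0776, 6.2500, 6.1862, 6.0234
Mean ln(RT) = 24.5373/4 = 6.13432
Geometric mean = exp(6.13432) = 461.42 ms

461 ms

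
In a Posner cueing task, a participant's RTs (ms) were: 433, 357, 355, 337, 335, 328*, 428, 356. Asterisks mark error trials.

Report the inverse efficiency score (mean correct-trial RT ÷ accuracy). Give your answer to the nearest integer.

425 ms

Correct trials (n=7): 433, 357, 355, 337, 335, 428, 356
Mean correct RT = 2601/7 = 371.5714 ms
Proportion correct = 7/8
IES = 371.5714 / (7/8) = 424.653 ms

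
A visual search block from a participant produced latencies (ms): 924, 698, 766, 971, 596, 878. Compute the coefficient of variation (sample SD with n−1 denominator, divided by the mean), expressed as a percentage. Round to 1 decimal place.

17.9%

n = 6, Σ = 4833, M = 805.5000
Σ(x−M)² = 103695.500; s = √(103695.500/5) = 144.0108
CV = 144.0108 / 805.5000 = 0.17878 = 17.878%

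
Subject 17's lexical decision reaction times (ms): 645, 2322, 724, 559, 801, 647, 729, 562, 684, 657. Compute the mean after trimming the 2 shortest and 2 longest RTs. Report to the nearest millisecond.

Sorted: 559, 562, 645, 647, 657, 684, 724, 729, 801, 2322
Drop lowest 2 (559, 562) and highest 2 (801, 2322)
Remaining (n=6): Σ = 4086, mean = 4086/6 = 681.000

681 ms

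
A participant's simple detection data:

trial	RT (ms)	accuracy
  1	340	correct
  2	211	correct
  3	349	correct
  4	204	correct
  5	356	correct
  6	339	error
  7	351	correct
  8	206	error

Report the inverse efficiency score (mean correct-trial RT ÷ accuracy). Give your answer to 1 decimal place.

402.4 ms

Correct trials (n=6): 340, 211, 349, 204, 356, 351
Mean correct RT = 1811/6 = 301.8333 ms
Proportion correct = 6/8
IES = 301.8333 / (6/8) = 402.444 ms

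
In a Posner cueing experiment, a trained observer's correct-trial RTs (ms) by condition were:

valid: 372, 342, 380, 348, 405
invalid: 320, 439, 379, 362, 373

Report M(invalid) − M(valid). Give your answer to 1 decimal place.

M(valid) = 1847/5 = 369.400
M(invalid) = 1873/5 = 374.600
Difference = 374.600 − 369.400 = 5.200 ms

5.2 ms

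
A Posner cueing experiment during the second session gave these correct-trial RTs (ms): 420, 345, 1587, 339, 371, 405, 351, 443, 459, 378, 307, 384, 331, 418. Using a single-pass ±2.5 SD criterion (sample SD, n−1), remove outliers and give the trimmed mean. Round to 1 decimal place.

380.8 ms

n = 14, ΣRT = 6538, M = 467.000
Σ(x−M)² = 1376340.00; s = √(1376340.00/13) = 325.380
Cutoffs: 467.000 ± 2.5·325.380 → [-346.5, 1280.5]
Outside: 1587 → excluded.
Retained (n=13): Σ = 4951, mean = 4951/13 = 380.846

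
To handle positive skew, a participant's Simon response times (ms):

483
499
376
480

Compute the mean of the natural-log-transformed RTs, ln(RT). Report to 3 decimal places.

ln(RT): 6.1800, 6.2126, 5.9296, 6.1738
Σ ln(RT) = 24.4960
Mean = 24.4960/4 = 6.12400

6.124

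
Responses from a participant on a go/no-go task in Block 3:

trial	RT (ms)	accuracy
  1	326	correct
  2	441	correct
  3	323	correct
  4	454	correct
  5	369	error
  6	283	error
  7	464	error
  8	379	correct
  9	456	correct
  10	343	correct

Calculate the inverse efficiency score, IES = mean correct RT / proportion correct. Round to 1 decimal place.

555.5 ms

Correct trials (n=7): 326, 441, 323, 454, 379, 456, 343
Mean correct RT = 2722/7 = 388.8571 ms
Proportion correct = 7/10
IES = 388.8571 / (7/10) = 555.510 ms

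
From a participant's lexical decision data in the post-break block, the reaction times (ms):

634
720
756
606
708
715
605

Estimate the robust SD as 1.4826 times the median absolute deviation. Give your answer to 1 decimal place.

Sorted: 605, 606, 634, 708, 715, 720, 756 → median = 708
|x − 708| sorted: 0, 7, 12, 48, 74, 102, 103 → MAD = 48
Robust SD ≈ 1.4826 × 48 = 71.165

71.2 ms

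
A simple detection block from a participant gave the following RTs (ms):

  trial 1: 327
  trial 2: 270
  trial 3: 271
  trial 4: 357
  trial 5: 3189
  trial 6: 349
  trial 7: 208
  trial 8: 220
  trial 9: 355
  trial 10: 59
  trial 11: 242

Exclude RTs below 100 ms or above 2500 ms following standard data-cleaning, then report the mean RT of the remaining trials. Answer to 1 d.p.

Excluded: 59, 3189
Retained (n=9): Σ = 2599
Mean = 2599/9 = 288.7778

288.8 ms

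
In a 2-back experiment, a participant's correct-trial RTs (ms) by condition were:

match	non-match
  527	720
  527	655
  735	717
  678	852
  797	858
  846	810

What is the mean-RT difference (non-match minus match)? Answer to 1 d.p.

83.7 ms

M(match) = 4110/6 = 685.000
M(non-match) = 4612/6 = 768.667
Difference = 768.667 − 685.000 = 83.667 ms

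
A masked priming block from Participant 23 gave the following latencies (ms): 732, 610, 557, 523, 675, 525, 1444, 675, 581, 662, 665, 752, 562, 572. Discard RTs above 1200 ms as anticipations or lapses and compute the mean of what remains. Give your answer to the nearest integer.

Excluded: 1444
Retained (n=13): Σ = 8091
Mean = 8091/13 = 622.3846

622 ms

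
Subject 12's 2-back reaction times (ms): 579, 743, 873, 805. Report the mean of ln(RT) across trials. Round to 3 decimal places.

ln(RT): 6.3613, 6.6107, 6.7719, 6.6908
Σ ln(RT) = 26.4348
Mean = 26.4348/4 = 6.60869

6.609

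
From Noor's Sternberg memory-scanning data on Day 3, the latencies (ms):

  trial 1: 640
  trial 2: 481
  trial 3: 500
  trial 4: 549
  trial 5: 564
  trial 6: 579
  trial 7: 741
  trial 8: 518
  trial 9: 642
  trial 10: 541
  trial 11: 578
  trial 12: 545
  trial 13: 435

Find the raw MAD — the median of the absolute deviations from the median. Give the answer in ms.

Sorted: 435, 481, 500, 518, 541, 545, 549, 564, 578, 579, 640, 642, 741 → median = 549
|x − 549|: 91, 68, 49, 0, 15, 30, 192, 31, 93, 8, 29, 4, 114
Sorted deviations: 0, 4, 8, 15, 29, 30, 31, 49, 68, 91, 93, 114, 192 → MAD = 31

31 ms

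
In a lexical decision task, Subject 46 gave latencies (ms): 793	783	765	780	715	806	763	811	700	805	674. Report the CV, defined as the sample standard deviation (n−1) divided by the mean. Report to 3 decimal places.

0.061

n = 11, Σ = 8395, M = 763.1818
Σ(x−M)² = 21703.636; s = √(21703.636/10) = 46.5872
CV = 46.5872 / 763.1818 = 0.06104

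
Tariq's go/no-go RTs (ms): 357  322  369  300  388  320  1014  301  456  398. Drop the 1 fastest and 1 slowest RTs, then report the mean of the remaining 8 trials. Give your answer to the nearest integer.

364 ms

Sorted: 300, 301, 320, 322, 357, 369, 388, 398, 456, 1014
Drop lowest 1 (300) and highest 1 (1014)
Remaining (n=8): Σ = 2911, mean = 2911/8 = 363.875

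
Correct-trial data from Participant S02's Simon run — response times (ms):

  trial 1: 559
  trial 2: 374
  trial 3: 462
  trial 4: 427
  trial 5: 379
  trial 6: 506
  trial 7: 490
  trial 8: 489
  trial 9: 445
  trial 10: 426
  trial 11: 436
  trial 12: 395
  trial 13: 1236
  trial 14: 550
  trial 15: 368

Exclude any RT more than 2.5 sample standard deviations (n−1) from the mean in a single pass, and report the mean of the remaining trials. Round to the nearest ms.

n = 15, ΣRT = 7542, M = 502.800
Σ(x−M)² = 626152.40; s = √(626152.40/14) = 211.483
Cutoffs: 502.800 ± 2.5·211.483 → [-25.9, 1031.5]
Outside: 1236 → excluded.
Retained (n=14): Σ = 6306, mean = 6306/14 = 450.429

450 ms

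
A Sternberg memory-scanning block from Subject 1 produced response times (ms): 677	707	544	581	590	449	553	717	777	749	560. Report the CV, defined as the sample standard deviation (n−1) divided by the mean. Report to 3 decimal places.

n = 11, Σ = 6904, M = 627.6364
Σ(x−M)² = 106402.545; s = √(106402.545/10) = 103.1516
CV = 103.1516 / 627.6364 = 0.16435

0.164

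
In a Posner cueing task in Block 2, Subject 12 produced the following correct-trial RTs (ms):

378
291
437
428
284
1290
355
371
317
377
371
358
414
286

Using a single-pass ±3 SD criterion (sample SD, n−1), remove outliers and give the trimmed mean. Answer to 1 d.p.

359.0 ms

n = 14, ΣRT = 5957, M = 425.500
Σ(x−M)² = 837051.50; s = √(837051.50/13) = 253.749
Cutoffs: 425.500 ± 3·253.749 → [-335.7, 1186.7]
Outside: 1290 → excluded.
Retained (n=13): Σ = 4667, mean = 4667/13 = 359.000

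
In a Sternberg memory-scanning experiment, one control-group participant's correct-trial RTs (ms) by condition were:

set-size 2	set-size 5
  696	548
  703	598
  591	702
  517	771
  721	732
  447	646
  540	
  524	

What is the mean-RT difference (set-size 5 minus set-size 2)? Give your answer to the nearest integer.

74 ms

M(set-size 2) = 4739/8 = 592.375
M(set-size 5) = 3997/6 = 666.167
Difference = 666.167 − 592.375 = 73.792 ms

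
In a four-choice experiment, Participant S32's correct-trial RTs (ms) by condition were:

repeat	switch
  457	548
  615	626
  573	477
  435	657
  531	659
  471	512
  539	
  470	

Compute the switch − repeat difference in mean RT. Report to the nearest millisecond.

68 ms

M(repeat) = 4091/8 = 511.375
M(switch) = 3479/6 = 579.833
Difference = 579.833 − 511.375 = 68.458 ms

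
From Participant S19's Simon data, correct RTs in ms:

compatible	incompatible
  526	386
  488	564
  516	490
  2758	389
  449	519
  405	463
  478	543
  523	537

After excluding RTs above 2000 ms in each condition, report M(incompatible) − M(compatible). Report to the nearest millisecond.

compatible: exclude 2758
M(compatible) = 3385/7 = 483.571
M(incompatible) = 3891/8 = 486.375
Difference = 486.375 − 483.571 = 2.804 ms

3 ms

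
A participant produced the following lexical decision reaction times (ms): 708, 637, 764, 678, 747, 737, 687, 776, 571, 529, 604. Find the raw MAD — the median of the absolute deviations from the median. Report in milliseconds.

60 ms

Sorted: 529, 571, 604, 637, 678, 687, 708, 737, 747, 764, 776 → median = 687
|x − 687|: 21, 50, 77, 9, 60, 50, 0, 89, 116, 158, 83
Sorted deviations: 0, 9, 21, 50, 50, 60, 77, 83, 89, 116, 158 → MAD = 60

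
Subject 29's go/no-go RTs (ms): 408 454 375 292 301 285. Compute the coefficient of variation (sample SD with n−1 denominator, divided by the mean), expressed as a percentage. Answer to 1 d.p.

n = 6, Σ = 2115, M = 352.5000
Σ(x−M)² = 24757.500; s = √(24757.500/5) = 70.3669
CV = 70.3669 / 352.5000 = 0.19962 = 19.962%

20.0%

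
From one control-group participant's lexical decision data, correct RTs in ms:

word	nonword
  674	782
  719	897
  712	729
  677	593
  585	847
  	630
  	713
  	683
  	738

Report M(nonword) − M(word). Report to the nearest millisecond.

M(word) = 3367/5 = 673.400
M(nonword) = 6612/9 = 734.667
Difference = 734.667 − 673.400 = 61.267 ms

61 ms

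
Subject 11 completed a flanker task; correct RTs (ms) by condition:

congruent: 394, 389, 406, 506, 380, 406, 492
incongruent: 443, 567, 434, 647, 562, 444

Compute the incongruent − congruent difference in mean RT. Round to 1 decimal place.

91.5 ms

M(congruent) = 2973/7 = 424.714
M(incongruent) = 3097/6 = 516.167
Difference = 516.167 − 424.714 = 91.452 ms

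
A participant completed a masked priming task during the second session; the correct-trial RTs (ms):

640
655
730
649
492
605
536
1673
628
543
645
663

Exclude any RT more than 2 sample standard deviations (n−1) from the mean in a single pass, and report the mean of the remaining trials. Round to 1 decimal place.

616.9 ms

n = 12, ΣRT = 8459, M = 704.917
Σ(x−M)² = 1068976.92; s = √(1068976.92/11) = 311.737
Cutoffs: 704.917 ± 2·311.737 → [81.4, 1328.4]
Outside: 1673 → excluded.
Retained (n=11): Σ = 6786, mean = 6786/11 = 616.909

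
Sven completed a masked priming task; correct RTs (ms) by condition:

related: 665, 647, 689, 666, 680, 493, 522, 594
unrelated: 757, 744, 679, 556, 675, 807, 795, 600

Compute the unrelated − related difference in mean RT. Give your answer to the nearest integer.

M(related) = 4956/8 = 619.500
M(unrelated) = 5613/8 = 701.625
Difference = 701.625 − 619.500 = 82.125 ms

82 ms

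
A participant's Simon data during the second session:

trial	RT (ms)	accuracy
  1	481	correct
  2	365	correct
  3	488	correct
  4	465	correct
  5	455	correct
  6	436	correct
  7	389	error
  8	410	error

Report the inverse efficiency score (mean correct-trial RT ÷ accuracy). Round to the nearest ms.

Correct trials (n=6): 481, 365, 488, 465, 455, 436
Mean correct RT = 2690/6 = 448.3333 ms
Proportion correct = 6/8
IES = 448.3333 / (6/8) = 597.778 ms

598 ms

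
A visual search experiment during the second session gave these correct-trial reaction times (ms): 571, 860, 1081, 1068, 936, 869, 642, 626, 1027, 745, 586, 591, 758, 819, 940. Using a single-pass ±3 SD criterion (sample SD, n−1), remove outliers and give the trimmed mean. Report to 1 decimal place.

807.9 ms

n = 15, ΣRT = 12119, M = 807.933
Σ(x−M)² = 450134.93; s = √(450134.93/14) = 179.311
Cutoffs: 807.933 ± 3·179.311 → [270.0, 1345.9]
No RTs fall outside the cutoffs; all 15 retained. Mean = 12119/15 = 807.933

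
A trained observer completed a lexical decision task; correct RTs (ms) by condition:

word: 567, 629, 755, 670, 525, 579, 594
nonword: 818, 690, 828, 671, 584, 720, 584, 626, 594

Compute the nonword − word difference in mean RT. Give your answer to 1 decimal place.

62.4 ms

M(word) = 4319/7 = 617.000
M(nonword) = 6115/9 = 679.444
Difference = 679.444 − 617.000 = 62.444 ms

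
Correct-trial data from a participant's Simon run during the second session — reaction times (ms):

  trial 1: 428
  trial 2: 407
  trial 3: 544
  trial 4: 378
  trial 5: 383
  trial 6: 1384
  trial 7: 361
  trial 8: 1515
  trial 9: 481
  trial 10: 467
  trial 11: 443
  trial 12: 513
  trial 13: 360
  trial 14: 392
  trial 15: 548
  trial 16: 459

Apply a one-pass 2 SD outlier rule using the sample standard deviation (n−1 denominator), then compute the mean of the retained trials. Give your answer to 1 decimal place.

n = 16, ΣRT = 9063, M = 566.438
Σ(x−M)² = 1844837.94; s = √(1844837.94/15) = 350.698
Cutoffs: 566.438 ± 2·350.698 → [-135.0, 1267.8]
Outside: 1384, 1515 → excluded.
Retained (n=14): Σ = 6164, mean = 6164/14 = 440.286

440.3 ms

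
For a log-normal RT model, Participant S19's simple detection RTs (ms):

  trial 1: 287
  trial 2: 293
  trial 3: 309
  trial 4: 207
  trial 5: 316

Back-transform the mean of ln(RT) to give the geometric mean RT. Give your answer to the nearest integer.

ln(RT): 5.6595, 5.6802, 5.7333, 5.3327, 5.7557
Mean ln(RT) = 28.1615/5 = 5.63229
Geometric mean = exp(5.63229) = 279.30 ms

279 ms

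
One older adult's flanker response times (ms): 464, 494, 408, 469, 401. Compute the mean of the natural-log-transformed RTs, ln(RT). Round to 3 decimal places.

6.100

ln(RT): 6.1399, 6.2025, 6.0113, 6.1506, 5.9940
Σ ln(RT) = 30.4983
Mean = 30.4983/5 = 6.09965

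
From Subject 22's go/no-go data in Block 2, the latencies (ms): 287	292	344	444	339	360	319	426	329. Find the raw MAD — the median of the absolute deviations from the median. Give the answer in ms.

21 ms

Sorted: 287, 292, 319, 329, 339, 344, 360, 426, 444 → median = 339
|x − 339|: 52, 47, 5, 105, 0, 21, 20, 87, 10
Sorted deviations: 0, 5, 10, 20, 21, 47, 52, 87, 105 → MAD = 21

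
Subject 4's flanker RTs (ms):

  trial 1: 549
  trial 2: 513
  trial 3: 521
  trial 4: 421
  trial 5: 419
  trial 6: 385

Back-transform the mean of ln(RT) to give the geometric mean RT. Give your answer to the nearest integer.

464 ms

ln(RT): 6.3081, 6.2403, 6.2558, 6.0426, 6.0379, 5.9532
Mean ln(RT) = 36.8379/6 = 6.13965
Geometric mean = exp(6.13965) = 463.89 ms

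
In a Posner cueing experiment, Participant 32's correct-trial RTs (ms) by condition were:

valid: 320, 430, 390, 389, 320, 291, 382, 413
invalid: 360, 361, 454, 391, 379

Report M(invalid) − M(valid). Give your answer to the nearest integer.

22 ms

M(valid) = 2935/8 = 366.875
M(invalid) = 1945/5 = 389.000
Difference = 389.000 − 366.875 = 22.125 ms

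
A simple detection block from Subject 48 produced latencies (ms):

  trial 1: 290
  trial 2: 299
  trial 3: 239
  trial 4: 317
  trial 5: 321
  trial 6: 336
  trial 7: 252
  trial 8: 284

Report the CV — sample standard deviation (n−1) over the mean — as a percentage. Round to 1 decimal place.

11.5%

n = 8, Σ = 2338, M = 292.2500
Σ(x−M)² = 7927.500; s = √(7927.500/7) = 33.6526
CV = 33.6526 / 292.2500 = 0.11515 = 11.515%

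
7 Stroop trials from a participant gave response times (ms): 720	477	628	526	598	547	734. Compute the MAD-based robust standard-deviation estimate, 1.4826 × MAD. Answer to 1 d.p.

106.7 ms

Sorted: 477, 526, 547, 598, 628, 720, 734 → median = 598
|x − 598| sorted: 0, 30, 51, 72, 121, 122, 136 → MAD = 72
Robust SD ≈ 1.4826 × 72 = 106.747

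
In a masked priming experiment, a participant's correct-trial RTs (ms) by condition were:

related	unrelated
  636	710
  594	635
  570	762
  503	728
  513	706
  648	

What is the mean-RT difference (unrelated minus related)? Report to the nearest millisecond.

131 ms

M(related) = 3464/6 = 577.333
M(unrelated) = 3541/5 = 708.200
Difference = 708.200 − 577.333 = 130.867 ms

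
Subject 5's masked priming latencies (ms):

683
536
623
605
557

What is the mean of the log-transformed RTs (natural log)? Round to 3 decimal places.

ln(RT): 6.5265, 6.2841, 6.4345, 6.4052, 6.3226
Σ ln(RT) = 31.9730
Mean = 31.9730/5 = 6.39459

6.395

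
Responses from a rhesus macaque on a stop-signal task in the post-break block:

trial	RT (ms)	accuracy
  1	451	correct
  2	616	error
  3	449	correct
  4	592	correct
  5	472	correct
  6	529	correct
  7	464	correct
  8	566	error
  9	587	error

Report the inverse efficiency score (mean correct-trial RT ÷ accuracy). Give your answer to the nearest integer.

Correct trials (n=6): 451, 449, 592, 472, 529, 464
Mean correct RT = 2957/6 = 492.8333 ms
Proportion correct = 6/9
IES = 492.8333 / (6/9) = 739.250 ms

739 ms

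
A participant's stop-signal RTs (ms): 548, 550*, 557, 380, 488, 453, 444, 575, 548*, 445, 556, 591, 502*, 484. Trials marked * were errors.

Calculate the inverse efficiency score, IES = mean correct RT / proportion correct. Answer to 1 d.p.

Correct trials (n=11): 548, 557, 380, 488, 453, 444, 575, 445, 556, 591, 484
Mean correct RT = 5521/11 = 501.9091 ms
Proportion correct = 11/14
IES = 501.9091 / (11/14) = 638.793 ms

638.8 ms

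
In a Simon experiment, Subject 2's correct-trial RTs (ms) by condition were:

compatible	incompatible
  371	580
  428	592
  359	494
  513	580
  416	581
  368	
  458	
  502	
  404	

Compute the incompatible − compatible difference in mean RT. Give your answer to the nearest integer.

M(compatible) = 3819/9 = 424.333
M(incompatible) = 2827/5 = 565.400
Difference = 565.400 − 424.333 = 141.067 ms

141 ms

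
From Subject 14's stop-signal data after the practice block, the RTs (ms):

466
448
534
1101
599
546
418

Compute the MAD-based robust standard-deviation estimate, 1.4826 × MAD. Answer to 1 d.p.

Sorted: 418, 448, 466, 534, 546, 599, 1101 → median = 534
|x − 534| sorted: 0, 12, 65, 68, 86, 116, 567 → MAD = 68
Robust SD ≈ 1.4826 × 68 = 100.817

100.8 ms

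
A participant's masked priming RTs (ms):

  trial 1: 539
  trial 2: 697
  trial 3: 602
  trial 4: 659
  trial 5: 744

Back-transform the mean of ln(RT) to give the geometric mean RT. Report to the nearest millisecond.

644 ms

ln(RT): 6.2897, 6.5468, 6.4003, 6.4907, 6.6120
Mean ln(RT) = 32.3395/5 = 6.46790
Geometric mean = exp(6.46790) = 644.13 ms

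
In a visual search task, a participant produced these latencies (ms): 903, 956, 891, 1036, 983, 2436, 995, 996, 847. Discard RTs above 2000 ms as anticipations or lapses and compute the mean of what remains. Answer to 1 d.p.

950.9 ms

Excluded: 2436
Retained (n=8): Σ = 7607
Mean = 7607/8 = 950.8750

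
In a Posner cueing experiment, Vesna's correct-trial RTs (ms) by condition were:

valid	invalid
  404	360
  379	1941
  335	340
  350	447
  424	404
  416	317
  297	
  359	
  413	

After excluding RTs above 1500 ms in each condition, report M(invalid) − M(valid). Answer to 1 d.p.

invalid: exclude 1941
M(valid) = 3377/9 = 375.222
M(invalid) = 1868/5 = 373.600
Difference = 373.600 − 375.222 = -1.622 ms

-1.6 ms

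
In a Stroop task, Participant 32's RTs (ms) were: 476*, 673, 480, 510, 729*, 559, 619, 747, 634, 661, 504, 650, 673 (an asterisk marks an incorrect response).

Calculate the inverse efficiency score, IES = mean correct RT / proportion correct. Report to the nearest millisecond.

Correct trials (n=11): 673, 480, 510, 559, 619, 747, 634, 661, 504, 650, 673
Mean correct RT = 6710/11 = 610.0000 ms
Proportion correct = 11/13
IES = 610.0000 / (11/13) = 720.909 ms

721 ms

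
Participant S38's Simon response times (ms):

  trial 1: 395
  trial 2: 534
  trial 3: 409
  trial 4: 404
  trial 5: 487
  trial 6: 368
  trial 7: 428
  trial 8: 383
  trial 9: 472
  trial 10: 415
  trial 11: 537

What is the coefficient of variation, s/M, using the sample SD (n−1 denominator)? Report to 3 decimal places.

0.135

n = 11, Σ = 4832, M = 439.2727
Σ(x−M)² = 34956.182; s = √(34956.182/10) = 59.1238
CV = 59.1238 / 439.2727 = 0.13459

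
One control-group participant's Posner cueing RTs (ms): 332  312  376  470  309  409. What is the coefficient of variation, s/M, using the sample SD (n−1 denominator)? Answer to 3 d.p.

n = 6, Σ = 2208, M = 368.0000
Σ(x−M)² = 20062.000; s = √(20062.000/5) = 63.3435
CV = 63.3435 / 368.0000 = 0.17213

0.172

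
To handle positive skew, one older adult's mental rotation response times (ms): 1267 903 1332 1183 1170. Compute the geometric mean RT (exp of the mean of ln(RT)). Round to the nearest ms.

1161 ms

ln(RT): 7.1444, 6.8057, 7.1944, 7.0758, 7.0648
Mean ln(RT) = 35.2851/5 = 7.05703
Geometric mean = exp(7.05703) = 1160.99 ms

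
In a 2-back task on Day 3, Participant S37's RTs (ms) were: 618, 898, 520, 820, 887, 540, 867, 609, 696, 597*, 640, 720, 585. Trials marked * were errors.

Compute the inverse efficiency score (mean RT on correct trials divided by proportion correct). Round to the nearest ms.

758 ms

Correct trials (n=12): 618, 898, 520, 820, 887, 540, 867, 609, 696, 640, 720, 585
Mean correct RT = 8400/12 = 700.0000 ms
Proportion correct = 12/13
IES = 700.0000 / (12/13) = 758.333 ms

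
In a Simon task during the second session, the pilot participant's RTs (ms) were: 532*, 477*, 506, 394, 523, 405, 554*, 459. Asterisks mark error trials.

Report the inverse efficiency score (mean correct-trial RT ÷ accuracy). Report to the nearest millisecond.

732 ms

Correct trials (n=5): 506, 394, 523, 405, 459
Mean correct RT = 2287/5 = 457.4000 ms
Proportion correct = 5/8
IES = 457.4000 / (5/8) = 731.840 ms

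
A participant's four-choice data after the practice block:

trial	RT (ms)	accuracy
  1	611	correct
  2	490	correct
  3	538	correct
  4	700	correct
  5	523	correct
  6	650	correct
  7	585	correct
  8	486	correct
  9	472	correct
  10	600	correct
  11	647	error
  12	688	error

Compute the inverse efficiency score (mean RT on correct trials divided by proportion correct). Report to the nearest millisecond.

Correct trials (n=10): 611, 490, 538, 700, 523, 650, 585, 486, 472, 600
Mean correct RT = 5655/10 = 565.5000 ms
Proportion correct = 10/12
IES = 565.5000 / (10/12) = 678.600 ms

679 ms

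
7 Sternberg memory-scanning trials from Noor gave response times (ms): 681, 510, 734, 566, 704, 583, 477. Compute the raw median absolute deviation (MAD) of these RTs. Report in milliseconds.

98 ms

Sorted: 477, 510, 566, 583, 681, 704, 734 → median = 583
|x − 583|: 98, 73, 151, 17, 121, 0, 106
Sorted deviations: 0, 17, 73, 98, 106, 121, 151 → MAD = 98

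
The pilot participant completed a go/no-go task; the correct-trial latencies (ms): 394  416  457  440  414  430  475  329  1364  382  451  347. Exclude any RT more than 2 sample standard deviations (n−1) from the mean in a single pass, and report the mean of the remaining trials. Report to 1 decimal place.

412.3 ms

n = 12, ΣRT = 5899, M = 491.583
Σ(x−M)² = 851282.92; s = √(851282.92/11) = 278.189
Cutoffs: 491.583 ± 2·278.189 → [-64.8, 1048.0]
Outside: 1364 → excluded.
Retained (n=11): Σ = 4535, mean = 4535/11 = 412.273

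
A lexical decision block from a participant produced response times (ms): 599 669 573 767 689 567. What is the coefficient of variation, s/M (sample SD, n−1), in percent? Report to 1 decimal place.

12.2%

n = 6, Σ = 3864, M = 644.0000
Σ(x−M)² = 30774.000; s = √(30774.000/5) = 78.4525
CV = 78.4525 / 644.0000 = 0.12182 = 12.182%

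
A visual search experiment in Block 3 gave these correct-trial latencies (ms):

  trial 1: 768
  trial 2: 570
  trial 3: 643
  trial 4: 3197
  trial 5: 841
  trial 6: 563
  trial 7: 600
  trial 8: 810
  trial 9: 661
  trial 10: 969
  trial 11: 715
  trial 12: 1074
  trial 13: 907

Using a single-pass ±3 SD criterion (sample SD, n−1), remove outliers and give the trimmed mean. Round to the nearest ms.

n = 13, ΣRT = 12318, M = 947.538
Σ(x−M)² = 5780785.23; s = √(5780785.23/12) = 694.069
Cutoffs: 947.538 ± 3·694.069 → [-1134.7, 3029.7]
Outside: 3197 → excluded.
Retained (n=12): Σ = 9121, mean = 9121/12 = 760.083

760 ms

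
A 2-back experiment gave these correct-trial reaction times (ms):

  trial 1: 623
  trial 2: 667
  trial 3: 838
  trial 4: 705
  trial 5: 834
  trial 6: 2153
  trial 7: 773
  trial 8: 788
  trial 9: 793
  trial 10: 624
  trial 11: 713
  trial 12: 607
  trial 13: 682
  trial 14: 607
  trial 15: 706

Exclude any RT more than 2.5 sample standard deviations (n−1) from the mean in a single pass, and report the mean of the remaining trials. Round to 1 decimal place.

n = 15, ΣRT = 12113, M = 807.533
Σ(x−M)² = 2027125.73; s = √(2027125.73/14) = 380.519
Cutoffs: 807.533 ± 2.5·380.519 → [-143.8, 1758.8]
Outside: 2153 → excluded.
Retained (n=14): Σ = 9960, mean = 9960/14 = 711.429

711.4 ms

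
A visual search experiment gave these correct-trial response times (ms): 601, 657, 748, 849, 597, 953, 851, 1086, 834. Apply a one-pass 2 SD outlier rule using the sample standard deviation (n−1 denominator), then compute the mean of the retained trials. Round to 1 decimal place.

797.3 ms

n = 9, ΣRT = 7176, M = 797.333
Σ(x−M)² = 215262.00; s = √(215262.00/8) = 164.036
Cutoffs: 797.333 ± 2·164.036 → [469.3, 1125.4]
No RTs fall outside the cutoffs; all 9 retained. Mean = 7176/9 = 797.333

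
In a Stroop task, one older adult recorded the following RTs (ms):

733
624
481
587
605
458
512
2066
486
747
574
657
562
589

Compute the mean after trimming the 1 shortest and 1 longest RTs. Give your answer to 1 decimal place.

596.4 ms

Sorted: 458, 481, 486, 512, 562, 574, 587, 589, 605, 624, 657, 733, 747, 2066
Drop lowest 1 (458) and highest 1 (2066)
Remaining (n=12): Σ = 7157, mean = 7157/12 = 596.417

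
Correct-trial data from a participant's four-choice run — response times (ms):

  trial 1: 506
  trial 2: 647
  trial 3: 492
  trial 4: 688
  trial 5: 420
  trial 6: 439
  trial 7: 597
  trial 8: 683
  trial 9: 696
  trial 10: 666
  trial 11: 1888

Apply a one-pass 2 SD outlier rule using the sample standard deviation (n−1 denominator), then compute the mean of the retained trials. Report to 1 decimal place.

n = 11, ΣRT = 7722, M = 702.000
Σ(x−M)² = 1653744.00; s = √(1653744.00/10) = 406.663
Cutoffs: 702.000 ± 2·406.663 → [-111.3, 1515.3]
Outside: 1888 → excluded.
Retained (n=10): Σ = 5834, mean = 5834/10 = 583.400

583.4 ms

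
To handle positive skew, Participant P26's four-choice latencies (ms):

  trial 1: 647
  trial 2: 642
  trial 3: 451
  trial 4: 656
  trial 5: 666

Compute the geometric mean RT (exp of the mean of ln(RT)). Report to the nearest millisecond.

ln(RT): 6.4723, 6.4646, 6.1115, 6.4862, 6.5013
Mean ln(RT) = 32.0359/5 = 6.40717
Geometric mean = exp(6.40717) = 606.18 ms

606 ms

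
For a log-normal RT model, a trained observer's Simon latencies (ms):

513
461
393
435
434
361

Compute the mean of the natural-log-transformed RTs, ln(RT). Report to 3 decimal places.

6.064

ln(RT): 6.2403, 6.1334, 5.9738, 6.0753, 6.0730, 5.8889
Σ ln(RT) = 36.3848
Mean = 36.3848/6 = 6.06413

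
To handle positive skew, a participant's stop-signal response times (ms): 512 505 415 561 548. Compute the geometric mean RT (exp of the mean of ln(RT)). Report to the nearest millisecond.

505 ms

ln(RT): 6.2383, 6.2246, 6.0283, 6.3297, 6.3063
Mean ln(RT) = 31.1272/5 = 6.22543
Geometric mean = exp(6.22543) = 505.44 ms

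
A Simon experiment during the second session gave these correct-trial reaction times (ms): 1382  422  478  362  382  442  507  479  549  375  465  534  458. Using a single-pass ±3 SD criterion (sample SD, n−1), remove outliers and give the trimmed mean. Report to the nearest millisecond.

n = 13, ΣRT = 6835, M = 525.769
Σ(x−M)² = 834852.31; s = √(834852.31/12) = 263.763
Cutoffs: 525.769 ± 3·263.763 → [-265.5, 1317.1]
Outside: 1382 → excluded.
Retained (n=12): Σ = 5453, mean = 5453/12 = 454.417

454 ms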